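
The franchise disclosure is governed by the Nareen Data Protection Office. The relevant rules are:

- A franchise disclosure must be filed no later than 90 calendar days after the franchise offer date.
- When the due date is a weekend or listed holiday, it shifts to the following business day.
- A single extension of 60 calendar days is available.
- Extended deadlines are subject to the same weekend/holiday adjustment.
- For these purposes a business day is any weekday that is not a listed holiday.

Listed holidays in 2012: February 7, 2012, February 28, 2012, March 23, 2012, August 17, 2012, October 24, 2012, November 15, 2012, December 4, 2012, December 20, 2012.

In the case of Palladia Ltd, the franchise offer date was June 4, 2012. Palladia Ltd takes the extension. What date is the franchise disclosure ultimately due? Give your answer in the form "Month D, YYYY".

90 calendar days after June 4, 2012 is September 2, 2012.
September 2, 2012 falls on a Sunday. Rolling to the next business day gives September 3, 2012, a Monday.
With the 60-day extension, September 3, 2012 becomes November 2, 2012.
Since November 2, 2012 is a Friday and not a holiday, the date is unchanged.
Final deadline: November 2, 2012.

November 2, 2012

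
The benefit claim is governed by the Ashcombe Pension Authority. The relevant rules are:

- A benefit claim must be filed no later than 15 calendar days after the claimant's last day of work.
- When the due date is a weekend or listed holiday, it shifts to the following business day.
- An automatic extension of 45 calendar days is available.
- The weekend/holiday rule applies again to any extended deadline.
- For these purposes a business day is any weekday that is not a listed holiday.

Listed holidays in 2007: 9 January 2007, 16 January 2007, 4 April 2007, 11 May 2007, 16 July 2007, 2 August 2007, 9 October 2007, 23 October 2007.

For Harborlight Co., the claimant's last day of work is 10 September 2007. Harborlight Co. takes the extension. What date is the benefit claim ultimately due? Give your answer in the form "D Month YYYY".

9 November 2007

Adding 15 calendar days to 10 September 2007 gives 25 September 2007.
25 September 2007 (Tuesday) is already a business day.
With the 45-day extension, 25 September 2007 becomes 9 November 2007.
9 November 2007 falls on a Friday, which is a business day, so no adjustment is needed.
So the filing is due 9 November 2007.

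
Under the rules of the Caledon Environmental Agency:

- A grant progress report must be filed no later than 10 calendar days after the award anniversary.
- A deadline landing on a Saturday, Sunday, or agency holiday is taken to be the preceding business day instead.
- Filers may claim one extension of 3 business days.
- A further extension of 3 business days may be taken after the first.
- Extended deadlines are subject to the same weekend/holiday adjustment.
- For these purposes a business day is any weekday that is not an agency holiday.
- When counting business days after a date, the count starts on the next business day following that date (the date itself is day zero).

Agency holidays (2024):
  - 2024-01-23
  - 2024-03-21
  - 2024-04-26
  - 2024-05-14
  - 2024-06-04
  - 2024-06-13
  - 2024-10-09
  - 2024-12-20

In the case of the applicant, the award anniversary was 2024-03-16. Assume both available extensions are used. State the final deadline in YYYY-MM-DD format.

Trigger date 2024-03-16 + 10 calendar days = 2024-03-26.
Since 2024-03-26 is a Tuesday and not a holiday, the date is unchanged.
Counting 3 further business days from 2024-03-26 reaches 2024-03-29.
2024-03-29 is a Friday and not a listed holiday, so it stands.
The 3-business-day extension runs from 2024-03-29 to 2024-04-03.
2024-04-03 (Wednesday) is already a business day.
Final deadline: 2024-04-03.

2024-04-03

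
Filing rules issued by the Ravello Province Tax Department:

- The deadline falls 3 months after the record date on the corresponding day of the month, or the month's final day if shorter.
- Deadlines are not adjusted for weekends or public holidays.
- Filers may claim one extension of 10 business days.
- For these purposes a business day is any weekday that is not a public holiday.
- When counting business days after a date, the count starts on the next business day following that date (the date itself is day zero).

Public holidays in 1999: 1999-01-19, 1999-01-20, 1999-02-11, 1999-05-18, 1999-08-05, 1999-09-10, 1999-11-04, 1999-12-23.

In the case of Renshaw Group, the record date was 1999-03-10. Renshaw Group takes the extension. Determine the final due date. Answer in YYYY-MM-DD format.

3 months from 1999-03-10 is 1999-06-10.
No adjustment is made for weekends or holidays, so 1999-06-10 stands.
Applying the 10-business-day extension: 10 business days after 1999-06-10 is 1999-06-24.
1999-06-24 is a Thursday; no weekend or holiday adjustment applies.
The final due date is 1999-06-24.

1999-06-24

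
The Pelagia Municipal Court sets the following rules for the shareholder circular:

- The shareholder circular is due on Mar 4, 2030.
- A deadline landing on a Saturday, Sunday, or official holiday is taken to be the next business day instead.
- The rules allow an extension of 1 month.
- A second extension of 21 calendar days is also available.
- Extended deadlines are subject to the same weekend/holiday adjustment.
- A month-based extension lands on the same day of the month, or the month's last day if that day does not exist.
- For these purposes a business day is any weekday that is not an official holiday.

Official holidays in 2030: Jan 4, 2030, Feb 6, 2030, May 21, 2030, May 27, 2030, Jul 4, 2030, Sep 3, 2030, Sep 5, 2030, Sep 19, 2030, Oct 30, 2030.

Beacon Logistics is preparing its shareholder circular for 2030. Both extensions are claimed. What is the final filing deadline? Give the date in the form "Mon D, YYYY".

Start from the fixed due date, Mar 4, 2030.
Mar 4, 2030 is a Monday and not a listed holiday, so it stands.
The 1 month extension carries Mar 4, 2030 to Apr 4, 2030.
Since Apr 4, 2030 is a Thursday and not a holiday, the date is unchanged.
The 21-calendar-day extension moves the deadline from Apr 4, 2030 to Apr 25, 2030.
Apr 25, 2030 falls on a Thursday, which is a business day, so no adjustment is needed.
Final deadline: Apr 25, 2030.

Apr 25, 2030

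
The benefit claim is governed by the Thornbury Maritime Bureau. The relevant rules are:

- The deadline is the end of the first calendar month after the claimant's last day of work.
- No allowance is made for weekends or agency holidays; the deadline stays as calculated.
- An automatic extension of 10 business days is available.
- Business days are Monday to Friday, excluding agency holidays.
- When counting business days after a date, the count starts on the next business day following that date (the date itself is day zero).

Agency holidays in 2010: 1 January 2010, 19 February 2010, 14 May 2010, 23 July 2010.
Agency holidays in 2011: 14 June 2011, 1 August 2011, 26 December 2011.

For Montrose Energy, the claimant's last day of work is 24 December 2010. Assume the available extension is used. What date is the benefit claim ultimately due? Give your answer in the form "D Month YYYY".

14 February 2011

1 month after 24 December 2010 falls in January 2011; the last day of that month is 31 January 2011.
31 January 2011 falls on a Monday. The rules make no weekend/holiday allowance, so it remains 31 January 2011.
The 10-business-day extension runs from 31 January 2011 to 14 February 2011.
14 February 2011 is a Monday; no weekend or holiday adjustment applies.
Deadline: 14 February 2011.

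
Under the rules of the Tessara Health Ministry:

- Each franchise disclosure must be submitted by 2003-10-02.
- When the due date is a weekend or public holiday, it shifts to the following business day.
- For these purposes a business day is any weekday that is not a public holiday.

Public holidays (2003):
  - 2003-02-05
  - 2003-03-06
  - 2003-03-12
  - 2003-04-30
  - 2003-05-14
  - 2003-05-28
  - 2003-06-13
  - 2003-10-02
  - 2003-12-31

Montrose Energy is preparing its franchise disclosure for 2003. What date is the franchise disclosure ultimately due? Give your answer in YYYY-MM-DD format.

The statutory due date is 2003-10-02.
2003-10-02 is a listed holiday; the next business day is 2003-10-03 (Friday).
Deadline: 2003-10-03.

2003-10-03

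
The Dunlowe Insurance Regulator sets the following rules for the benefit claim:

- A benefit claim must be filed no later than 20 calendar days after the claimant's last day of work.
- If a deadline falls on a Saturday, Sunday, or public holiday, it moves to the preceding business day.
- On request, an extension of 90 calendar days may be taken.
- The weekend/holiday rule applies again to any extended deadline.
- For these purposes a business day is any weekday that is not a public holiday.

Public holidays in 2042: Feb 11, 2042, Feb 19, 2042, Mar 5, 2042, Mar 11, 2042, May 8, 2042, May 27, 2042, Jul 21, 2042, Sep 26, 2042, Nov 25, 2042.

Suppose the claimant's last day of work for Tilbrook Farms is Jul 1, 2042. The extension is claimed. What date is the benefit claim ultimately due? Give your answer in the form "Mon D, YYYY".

Adding 20 calendar days to Jul 1, 2042 gives Jul 21, 2042.
Because Jul 21, 2042 is a listed holiday, the deadline becomes Jul 18, 2042 (Friday).
Applying the 90-calendar-day extension: Jul 18, 2042 + 90 days = Oct 16, 2042.
Oct 16, 2042 falls on a Thursday, which is a business day, so no adjustment is needed.
The final due date is Oct 16, 2042.

Oct 16, 2042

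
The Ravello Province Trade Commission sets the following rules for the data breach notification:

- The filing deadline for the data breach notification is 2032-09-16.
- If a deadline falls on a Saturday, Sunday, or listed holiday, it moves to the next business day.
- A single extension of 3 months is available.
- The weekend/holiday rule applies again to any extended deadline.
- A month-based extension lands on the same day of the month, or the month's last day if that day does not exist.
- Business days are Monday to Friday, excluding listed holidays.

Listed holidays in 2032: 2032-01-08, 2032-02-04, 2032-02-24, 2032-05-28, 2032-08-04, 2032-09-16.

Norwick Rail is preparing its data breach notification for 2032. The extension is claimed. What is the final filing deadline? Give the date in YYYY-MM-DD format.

The stated deadline is 2032-09-16.
2032-09-16 is a listed holiday, so it moves to the next business day, 2032-09-17 (Friday).
The 3 months extension carries 2032-09-17 to 2032-12-17.
2032-12-17 falls on a Friday, which is a business day, so no adjustment is needed.
Final deadline: 2032-12-17.

2032-12-17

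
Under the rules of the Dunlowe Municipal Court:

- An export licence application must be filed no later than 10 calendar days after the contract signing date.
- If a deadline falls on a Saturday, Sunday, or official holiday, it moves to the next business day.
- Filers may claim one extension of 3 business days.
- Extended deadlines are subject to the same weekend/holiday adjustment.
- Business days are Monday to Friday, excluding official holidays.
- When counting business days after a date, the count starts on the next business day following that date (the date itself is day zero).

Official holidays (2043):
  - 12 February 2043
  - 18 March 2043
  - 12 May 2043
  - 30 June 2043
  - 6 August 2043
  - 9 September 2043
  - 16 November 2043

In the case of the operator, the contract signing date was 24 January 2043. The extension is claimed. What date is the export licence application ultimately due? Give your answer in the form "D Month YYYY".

Adding 10 calendar days to 24 January 2043 gives 3 February 2043.
Since 3 February 2043 is a Tuesday and not a holiday, the date is unchanged.
The 3-business-day extension runs from 3 February 2043 to 6 February 2043.
6 February 2043 is a Friday and not a listed holiday, so it stands.
Deadline: 6 February 2043.

6 February 2043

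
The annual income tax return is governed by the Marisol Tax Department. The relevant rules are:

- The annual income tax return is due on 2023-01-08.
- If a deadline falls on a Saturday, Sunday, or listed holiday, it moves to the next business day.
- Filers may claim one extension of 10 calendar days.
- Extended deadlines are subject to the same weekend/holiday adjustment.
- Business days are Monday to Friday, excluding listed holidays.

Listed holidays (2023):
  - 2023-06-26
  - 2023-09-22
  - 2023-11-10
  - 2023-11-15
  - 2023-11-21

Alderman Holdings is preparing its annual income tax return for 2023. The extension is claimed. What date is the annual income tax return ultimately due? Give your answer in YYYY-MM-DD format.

Start from the fixed due date, 2023-01-08.
2023-01-08 falls on a Sunday. Rolling to the next business day gives 2023-01-09, a Monday.
The 10-calendar-day extension moves the deadline from 2023-01-09 to 2023-01-19.
Since 2023-01-19 is a Thursday and not a holiday, the date is unchanged.
The final due date is 2023-01-19.

2023-01-19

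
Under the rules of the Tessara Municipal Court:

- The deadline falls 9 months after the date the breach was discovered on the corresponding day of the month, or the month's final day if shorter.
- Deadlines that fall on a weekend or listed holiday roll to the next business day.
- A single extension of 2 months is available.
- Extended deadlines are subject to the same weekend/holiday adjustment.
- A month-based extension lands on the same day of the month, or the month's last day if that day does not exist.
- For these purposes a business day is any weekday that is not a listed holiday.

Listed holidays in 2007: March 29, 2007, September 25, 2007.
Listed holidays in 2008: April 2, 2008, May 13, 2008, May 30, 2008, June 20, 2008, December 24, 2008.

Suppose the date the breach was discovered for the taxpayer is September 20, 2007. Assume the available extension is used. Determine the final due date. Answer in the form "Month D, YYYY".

Moving 9 months forward from September 20, 2007 on the corresponding day gives June 20, 2008.
Because June 20, 2008 is a listed holiday, the deadline becomes June 23, 2008 (Monday).
Add 2 months to June 23, 2008: August 23, 2008.
August 23, 2008 is a Saturday; the next business day is August 25, 2008 (Monday).
Final deadline: August 25, 2008.

August 25, 2008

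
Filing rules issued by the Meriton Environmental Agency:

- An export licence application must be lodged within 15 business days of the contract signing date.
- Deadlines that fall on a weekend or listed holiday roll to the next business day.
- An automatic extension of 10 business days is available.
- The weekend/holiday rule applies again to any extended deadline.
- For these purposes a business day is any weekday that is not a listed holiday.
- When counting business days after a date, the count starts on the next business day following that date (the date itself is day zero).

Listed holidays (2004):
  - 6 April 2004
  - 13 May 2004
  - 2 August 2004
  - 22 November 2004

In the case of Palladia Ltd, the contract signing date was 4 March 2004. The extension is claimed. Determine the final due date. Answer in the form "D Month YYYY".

9 April 2004

Starting the day after 4 March 2004 and counting 15 business days lands on 25 March 2004.
25 March 2004 falls on a Thursday, which is a business day, so no adjustment is needed.
The 10-business-day extension runs from 25 March 2004 to 9 April 2004.
9 April 2004 (Friday) is already a business day.
Deadline: 9 April 2004.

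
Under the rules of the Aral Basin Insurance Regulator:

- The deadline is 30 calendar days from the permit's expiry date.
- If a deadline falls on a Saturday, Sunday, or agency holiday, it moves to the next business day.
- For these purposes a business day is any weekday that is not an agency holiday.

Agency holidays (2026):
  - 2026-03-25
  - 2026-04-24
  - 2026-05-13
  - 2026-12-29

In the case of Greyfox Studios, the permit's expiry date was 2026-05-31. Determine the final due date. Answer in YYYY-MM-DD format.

2026-06-30

Trigger date 2026-05-31 + 30 calendar days = 2026-06-30.
2026-06-30 falls on a Tuesday, which is a business day, so no adjustment is needed.
Deadline: 2026-06-30.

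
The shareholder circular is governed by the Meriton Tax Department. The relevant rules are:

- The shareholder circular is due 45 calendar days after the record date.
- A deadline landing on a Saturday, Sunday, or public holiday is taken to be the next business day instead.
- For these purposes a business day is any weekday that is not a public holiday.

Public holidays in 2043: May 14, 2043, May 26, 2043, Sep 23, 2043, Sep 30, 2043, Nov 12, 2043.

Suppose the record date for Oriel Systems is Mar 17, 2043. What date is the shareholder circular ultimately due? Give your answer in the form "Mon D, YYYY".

May 1, 2043

Adding 45 calendar days to Mar 17, 2043 gives May 1, 2043.
Since May 1, 2043 is a Friday and not a holiday, the date is unchanged.
Final deadline: May 1, 2043.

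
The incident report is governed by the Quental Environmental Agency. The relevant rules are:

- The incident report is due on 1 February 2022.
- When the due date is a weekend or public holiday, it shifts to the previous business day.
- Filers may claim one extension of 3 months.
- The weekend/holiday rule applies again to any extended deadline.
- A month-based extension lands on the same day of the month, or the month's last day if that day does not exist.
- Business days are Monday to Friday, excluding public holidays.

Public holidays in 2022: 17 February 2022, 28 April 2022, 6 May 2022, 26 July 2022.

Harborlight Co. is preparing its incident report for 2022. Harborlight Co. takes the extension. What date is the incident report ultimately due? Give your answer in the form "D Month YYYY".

29 April 2022

Start from the fixed due date, 1 February 2022.
1 February 2022 falls on a Tuesday, which is a business day, so no adjustment is needed.
Applying the 3 months extension: 3 months after 1 February 2022 is 1 May 2022.
1 May 2022 falls on a Sunday. Rolling to the preceding business day gives 29 April 2022, a Friday.
Deadline: 29 April 2022.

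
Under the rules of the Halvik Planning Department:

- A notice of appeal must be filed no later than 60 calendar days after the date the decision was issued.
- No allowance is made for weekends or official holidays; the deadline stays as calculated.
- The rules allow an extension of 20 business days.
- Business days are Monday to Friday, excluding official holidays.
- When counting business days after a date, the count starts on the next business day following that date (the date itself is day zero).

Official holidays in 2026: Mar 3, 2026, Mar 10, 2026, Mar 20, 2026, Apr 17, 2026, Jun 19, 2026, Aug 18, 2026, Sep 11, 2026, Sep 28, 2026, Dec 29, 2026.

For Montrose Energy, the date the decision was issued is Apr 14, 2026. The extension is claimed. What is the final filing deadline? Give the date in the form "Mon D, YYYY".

Trigger date Apr 14, 2026 + 60 calendar days = Jun 13, 2026.
Jun 13, 2026 is a Saturday; no weekend or holiday adjustment applies.
Applying the 20-business-day extension: 20 business days after Jun 13, 2026 is Jul 13, 2026.
Jul 13, 2026 is a Monday; no weekend or holiday adjustment applies.
Deadline: Jul 13, 2026.

Jul 13, 2026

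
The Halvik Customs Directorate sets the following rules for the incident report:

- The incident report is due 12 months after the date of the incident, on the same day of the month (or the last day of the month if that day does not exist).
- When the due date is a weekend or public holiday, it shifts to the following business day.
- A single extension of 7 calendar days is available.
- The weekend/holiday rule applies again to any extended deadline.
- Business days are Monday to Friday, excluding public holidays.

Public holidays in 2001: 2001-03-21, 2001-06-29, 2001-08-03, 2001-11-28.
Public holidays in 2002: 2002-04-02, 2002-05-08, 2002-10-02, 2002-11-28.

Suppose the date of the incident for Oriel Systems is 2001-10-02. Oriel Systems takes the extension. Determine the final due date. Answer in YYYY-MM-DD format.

2002-10-10

12 months after 2001-10-02, on the same day of the month, is 2002-10-02.
2002-10-02 falls on a listed holiday. Rolling to the next business day gives 2002-10-03, a Thursday.
Applying the 7-calendar-day extension: 2002-10-03 + 7 days = 2002-10-10.
Since 2002-10-10 is a Thursday and not a holiday, the date is unchanged.
The final due date is 2002-10-10.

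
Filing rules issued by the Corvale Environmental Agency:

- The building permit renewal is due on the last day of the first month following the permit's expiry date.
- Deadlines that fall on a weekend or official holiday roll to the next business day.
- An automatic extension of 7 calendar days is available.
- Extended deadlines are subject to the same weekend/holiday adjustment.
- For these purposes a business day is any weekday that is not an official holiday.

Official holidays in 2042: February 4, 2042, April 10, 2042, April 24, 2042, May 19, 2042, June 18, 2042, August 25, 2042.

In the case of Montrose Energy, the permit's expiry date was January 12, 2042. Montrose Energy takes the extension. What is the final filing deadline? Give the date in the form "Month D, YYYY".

1 month after January 12, 2042 is February 2042; that month ends on February 28, 2042.
February 28, 2042 is a Friday and not a listed holiday, so it stands.
With the 7-day extension, February 28, 2042 becomes March 7, 2042.
March 7, 2042 is a Friday and not a listed holiday, so it stands.
Deadline: March 7, 2042.

March 7, 2042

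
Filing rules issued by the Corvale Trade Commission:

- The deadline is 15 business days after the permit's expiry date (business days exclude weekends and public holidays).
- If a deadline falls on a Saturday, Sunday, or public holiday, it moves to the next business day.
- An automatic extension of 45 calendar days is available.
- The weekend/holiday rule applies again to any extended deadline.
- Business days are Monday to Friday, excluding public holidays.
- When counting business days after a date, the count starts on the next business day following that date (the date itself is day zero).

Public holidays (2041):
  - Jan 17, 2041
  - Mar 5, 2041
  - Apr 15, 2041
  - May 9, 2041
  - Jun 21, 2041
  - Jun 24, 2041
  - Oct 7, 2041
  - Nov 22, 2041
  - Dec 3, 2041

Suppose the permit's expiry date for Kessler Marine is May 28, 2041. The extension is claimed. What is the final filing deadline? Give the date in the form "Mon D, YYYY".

15 business days after May 28, 2041, excluding weekends and holidays, is Jun 18, 2041.
Jun 18, 2041 falls on a Tuesday, which is a business day, so no adjustment is needed.
Add the 45 calendar-day extension to Jun 18, 2041: Aug 2, 2041.
Aug 2, 2041 falls on a Friday, which is a business day, so no adjustment is needed.
The final due date is Aug 2, 2041.

Aug 2, 2041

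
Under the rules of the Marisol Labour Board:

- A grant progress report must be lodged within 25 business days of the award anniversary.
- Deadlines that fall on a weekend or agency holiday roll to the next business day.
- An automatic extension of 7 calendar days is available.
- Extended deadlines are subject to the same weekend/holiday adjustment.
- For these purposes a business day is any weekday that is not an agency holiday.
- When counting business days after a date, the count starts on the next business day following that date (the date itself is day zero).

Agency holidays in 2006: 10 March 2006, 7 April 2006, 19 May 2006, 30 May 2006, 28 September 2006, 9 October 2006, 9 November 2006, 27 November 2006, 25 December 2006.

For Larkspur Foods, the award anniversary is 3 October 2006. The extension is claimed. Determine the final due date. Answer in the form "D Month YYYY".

15 November 2006

Starting the day after 3 October 2006 and counting 25 business days lands on 8 November 2006.
8 November 2006 falls on a Wednesday, which is a business day, so no adjustment is needed.
Add the 7 calendar-day extension to 8 November 2006: 15 November 2006.
Since 15 November 2006 is a Wednesday and not a holiday, the date is unchanged.
Final deadline: 15 November 2006.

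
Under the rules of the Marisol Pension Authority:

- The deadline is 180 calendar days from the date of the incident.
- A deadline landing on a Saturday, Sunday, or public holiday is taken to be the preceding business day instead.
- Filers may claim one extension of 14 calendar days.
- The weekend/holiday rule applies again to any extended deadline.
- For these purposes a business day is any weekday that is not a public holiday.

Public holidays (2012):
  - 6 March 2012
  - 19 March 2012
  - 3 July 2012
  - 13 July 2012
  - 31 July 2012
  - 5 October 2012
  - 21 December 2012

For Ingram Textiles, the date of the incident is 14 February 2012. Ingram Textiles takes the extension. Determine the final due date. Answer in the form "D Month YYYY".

24 August 2012

Trigger date 14 February 2012 + 180 calendar days = 12 August 2012.
12 August 2012 is a Sunday; the preceding business day is 10 August 2012 (Friday).
The 14-calendar-day extension moves the deadline from 10 August 2012 to 24 August 2012.
Since 24 August 2012 is a Friday and not a holiday, the date is unchanged.
Deadline: 24 August 2012.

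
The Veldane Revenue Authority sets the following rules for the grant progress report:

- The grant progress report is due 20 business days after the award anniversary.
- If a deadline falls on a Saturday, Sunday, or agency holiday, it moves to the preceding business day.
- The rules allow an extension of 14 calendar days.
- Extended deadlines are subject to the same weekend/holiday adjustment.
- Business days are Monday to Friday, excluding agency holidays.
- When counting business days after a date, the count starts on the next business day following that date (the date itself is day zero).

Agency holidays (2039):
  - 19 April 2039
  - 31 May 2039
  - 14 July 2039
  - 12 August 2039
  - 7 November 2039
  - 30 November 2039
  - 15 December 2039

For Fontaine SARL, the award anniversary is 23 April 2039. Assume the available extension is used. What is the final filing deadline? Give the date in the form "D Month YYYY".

20 business days after 23 April 2039, excluding weekends and holidays, is 20 May 2039.
20 May 2039 falls on a Friday, which is a business day, so no adjustment is needed.
The 14-calendar-day extension moves the deadline from 20 May 2039 to 3 June 2039.
Since 3 June 2039 is a Friday and not a holiday, the date is unchanged.
Deadline: 3 June 2039.

3 June 2039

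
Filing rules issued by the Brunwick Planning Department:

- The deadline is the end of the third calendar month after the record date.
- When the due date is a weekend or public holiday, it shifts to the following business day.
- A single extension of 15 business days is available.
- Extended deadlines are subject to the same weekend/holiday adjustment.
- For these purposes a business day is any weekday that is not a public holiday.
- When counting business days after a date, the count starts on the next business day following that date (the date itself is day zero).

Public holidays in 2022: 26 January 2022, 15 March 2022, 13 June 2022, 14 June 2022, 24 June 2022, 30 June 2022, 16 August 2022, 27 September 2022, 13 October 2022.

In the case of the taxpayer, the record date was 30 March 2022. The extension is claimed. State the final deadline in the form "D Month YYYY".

3 months after 30 March 2022 falls in June 2022; the last day of that month is 30 June 2022.
30 June 2022 is a listed holiday; the next business day is 1 July 2022 (Friday).
The 15-business-day extension runs from 1 July 2022 to 22 July 2022.
22 July 2022 (Friday) is already a business day.
Deadline: 22 July 2022.

22 July 2022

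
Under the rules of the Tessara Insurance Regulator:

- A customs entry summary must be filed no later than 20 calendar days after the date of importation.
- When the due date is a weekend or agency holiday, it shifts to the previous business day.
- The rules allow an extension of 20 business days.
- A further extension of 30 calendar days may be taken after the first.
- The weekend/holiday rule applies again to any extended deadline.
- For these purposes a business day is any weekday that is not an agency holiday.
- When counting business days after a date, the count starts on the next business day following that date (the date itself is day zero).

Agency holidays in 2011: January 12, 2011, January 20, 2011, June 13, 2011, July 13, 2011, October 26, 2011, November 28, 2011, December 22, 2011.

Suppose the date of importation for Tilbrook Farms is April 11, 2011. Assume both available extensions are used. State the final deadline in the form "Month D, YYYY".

June 24, 2011

Adding 20 calendar days to April 11, 2011 gives May 1, 2011.
May 1, 2011 is a Sunday; the preceding business day is April 29, 2011 (Friday).
Applying the 20-business-day extension: 20 business days after April 29, 2011 is May 27, 2011.
May 27, 2011 (Friday) is already a business day.
With the 30-day extension, May 27, 2011 becomes June 26, 2011.
Because June 26, 2011 is a Sunday, the deadline becomes June 24, 2011 (Friday).
So the filing is due June 24, 2011.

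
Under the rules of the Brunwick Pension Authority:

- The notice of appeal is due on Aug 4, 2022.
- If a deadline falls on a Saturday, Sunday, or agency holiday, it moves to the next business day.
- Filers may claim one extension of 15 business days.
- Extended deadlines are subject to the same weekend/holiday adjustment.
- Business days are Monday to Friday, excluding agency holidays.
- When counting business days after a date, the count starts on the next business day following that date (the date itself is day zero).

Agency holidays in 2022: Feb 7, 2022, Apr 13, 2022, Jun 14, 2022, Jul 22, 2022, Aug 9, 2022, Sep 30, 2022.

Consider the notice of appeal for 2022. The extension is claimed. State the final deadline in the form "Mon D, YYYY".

Aug 26, 2022

The statutory due date is Aug 4, 2022.
Aug 4, 2022 falls on a Thursday, which is a business day, so no adjustment is needed.
Counting 15 further business days from Aug 4, 2022 reaches Aug 26, 2022.
Aug 26, 2022 falls on a Friday, which is a business day, so no adjustment is needed.
Final deadline: Aug 26, 2022.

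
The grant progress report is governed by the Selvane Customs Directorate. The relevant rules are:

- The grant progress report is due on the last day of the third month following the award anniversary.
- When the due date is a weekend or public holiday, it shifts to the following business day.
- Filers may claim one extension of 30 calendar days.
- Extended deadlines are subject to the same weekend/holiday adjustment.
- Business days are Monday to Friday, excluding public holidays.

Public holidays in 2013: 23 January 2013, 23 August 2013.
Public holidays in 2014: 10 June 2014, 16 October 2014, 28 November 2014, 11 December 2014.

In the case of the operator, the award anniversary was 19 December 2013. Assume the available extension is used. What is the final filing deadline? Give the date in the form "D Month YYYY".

30 April 2014

The third month after 19 December 2013 is March 2014, whose last day is 31 March 2014.
31 March 2014 falls on a Monday, which is a business day, so no adjustment is needed.
Add the 30 calendar-day extension to 31 March 2014: 30 April 2014.
30 April 2014 (Wednesday) is already a business day.
Final deadline: 30 April 2014.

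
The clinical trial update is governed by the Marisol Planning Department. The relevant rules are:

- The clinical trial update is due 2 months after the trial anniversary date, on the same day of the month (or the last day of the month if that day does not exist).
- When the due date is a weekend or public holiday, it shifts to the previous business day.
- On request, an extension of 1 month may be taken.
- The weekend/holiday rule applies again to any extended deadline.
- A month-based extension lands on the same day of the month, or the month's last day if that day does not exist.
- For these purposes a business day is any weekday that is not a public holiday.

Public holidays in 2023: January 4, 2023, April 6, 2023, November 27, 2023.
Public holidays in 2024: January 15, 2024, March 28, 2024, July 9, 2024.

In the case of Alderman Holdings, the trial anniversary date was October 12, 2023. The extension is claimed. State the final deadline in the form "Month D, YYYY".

2 months from October 12, 2023 is December 12, 2023.
December 12, 2023 (Tuesday) is already a business day.
Applying the 1 month extension: 1 month after December 12, 2023 is January 12, 2024.
January 12, 2024 (Friday) is already a business day.
Final deadline: January 12, 2024.

January 12, 2024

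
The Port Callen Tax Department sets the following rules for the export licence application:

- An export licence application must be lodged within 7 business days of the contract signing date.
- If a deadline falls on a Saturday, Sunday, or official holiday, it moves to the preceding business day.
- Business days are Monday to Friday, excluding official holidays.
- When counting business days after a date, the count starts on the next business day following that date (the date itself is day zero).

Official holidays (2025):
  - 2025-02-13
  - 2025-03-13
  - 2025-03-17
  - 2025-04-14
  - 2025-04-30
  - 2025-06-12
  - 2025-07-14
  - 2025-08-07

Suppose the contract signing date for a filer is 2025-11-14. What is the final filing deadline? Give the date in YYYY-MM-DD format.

2025-11-25

Counting 7 business days after 2025-11-14 (skipping weekends and listed holidays) reaches 2025-11-25.
Since 2025-11-25 is a Tuesday and not a holiday, the date is unchanged.
Deadline: 2025-11-25.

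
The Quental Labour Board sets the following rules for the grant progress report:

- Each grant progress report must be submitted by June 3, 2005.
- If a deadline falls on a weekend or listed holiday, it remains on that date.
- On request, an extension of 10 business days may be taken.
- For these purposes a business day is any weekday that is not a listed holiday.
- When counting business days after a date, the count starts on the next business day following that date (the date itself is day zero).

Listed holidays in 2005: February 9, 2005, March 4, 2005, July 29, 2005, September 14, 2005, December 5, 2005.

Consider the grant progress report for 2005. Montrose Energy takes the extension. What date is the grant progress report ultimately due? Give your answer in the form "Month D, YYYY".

Start from the fixed due date, June 3, 2005.
No adjustment is made for weekends or holidays, so June 3, 2005 stands.
Applying the 10-business-day extension: 10 business days after June 3, 2005 is June 17, 2005.
June 17, 2005 is a Friday; no weekend or holiday adjustment applies.
Final deadline: June 17, 2005.

June 17, 2005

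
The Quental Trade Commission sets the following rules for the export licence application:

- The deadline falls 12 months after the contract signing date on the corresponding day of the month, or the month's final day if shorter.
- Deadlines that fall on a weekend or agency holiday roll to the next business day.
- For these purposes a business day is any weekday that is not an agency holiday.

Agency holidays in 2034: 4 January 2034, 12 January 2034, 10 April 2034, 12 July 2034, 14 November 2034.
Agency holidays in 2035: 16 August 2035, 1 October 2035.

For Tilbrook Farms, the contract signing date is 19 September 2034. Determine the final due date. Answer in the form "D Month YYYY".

12 months from 19 September 2034 is 19 September 2035.
19 September 2035 is a Wednesday and not a listed holiday, so it stands.
Deadline: 19 September 2035.

19 September 2035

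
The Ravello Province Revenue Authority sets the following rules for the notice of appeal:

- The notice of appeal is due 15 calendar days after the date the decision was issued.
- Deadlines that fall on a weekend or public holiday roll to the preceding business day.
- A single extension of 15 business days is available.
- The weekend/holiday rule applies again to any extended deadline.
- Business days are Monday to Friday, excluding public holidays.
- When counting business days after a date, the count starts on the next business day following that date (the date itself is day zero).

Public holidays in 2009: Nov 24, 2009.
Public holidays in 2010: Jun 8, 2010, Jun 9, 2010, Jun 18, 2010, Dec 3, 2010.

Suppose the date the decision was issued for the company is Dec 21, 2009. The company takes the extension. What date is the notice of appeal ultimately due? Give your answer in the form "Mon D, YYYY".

From Dec 21, 2009, 15 calendar days later is Jan 5, 2010.
Jan 5, 2010 falls on a Tuesday, which is a business day, so no adjustment is needed.
Applying the 15-business-day extension: 15 business days after Jan 5, 2010 is Jan 26, 2010.
Jan 26, 2010 (Tuesday) is already a business day.
Final deadline: Jan 26, 2010.

Jan 26, 2010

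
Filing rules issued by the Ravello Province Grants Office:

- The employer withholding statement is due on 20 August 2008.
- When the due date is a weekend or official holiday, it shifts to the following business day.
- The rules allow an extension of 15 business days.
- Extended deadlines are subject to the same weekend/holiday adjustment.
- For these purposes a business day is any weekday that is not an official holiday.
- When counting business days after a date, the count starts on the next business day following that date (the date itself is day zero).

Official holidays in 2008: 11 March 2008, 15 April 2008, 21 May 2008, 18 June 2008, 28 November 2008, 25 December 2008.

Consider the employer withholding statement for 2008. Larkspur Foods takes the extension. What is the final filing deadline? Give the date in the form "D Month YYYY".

The stated deadline is 20 August 2008.
20 August 2008 falls on a Wednesday, which is a business day, so no adjustment is needed.
Applying the 15-business-day extension: 15 business days after 20 August 2008 is 10 September 2008.
10 September 2008 (Wednesday) is already a business day.
The final due date is 10 September 2008.

10 September 2008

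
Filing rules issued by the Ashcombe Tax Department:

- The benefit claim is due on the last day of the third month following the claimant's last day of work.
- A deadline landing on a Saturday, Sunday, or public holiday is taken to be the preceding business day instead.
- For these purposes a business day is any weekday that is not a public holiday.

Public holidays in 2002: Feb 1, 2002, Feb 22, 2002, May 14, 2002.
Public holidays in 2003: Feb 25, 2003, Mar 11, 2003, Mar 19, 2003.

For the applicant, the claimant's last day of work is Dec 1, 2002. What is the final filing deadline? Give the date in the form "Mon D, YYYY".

The third month after Dec 1, 2002 is March 2003, whose last day is Mar 31, 2003.
Mar 31, 2003 falls on a Monday, which is a business day, so no adjustment is needed.
The final due date is Mar 31, 2003.

Mar 31, 2003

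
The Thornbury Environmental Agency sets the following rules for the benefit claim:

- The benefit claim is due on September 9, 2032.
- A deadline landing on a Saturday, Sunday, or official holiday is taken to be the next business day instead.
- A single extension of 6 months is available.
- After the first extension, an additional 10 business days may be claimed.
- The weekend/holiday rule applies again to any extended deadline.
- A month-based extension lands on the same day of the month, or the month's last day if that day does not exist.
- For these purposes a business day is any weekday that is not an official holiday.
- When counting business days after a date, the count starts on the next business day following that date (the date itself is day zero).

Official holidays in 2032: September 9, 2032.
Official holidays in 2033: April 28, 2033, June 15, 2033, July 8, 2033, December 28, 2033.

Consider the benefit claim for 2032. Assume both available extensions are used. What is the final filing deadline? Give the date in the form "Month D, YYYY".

Start from the fixed due date, September 9, 2032.
September 9, 2032 is a listed holiday, so it moves to the next business day, September 10, 2032 (Friday).
Applying the 6 months extension: 6 months after September 10, 2032 is March 10, 2033.
March 10, 2033 falls on a Thursday, which is a business day, so no adjustment is needed.
Counting 10 further business days from March 10, 2033 reaches March 24, 2033.
Since March 24, 2033 is a Thursday and not a holiday, the date is unchanged.
The final due date is March 24, 2033.

March 24, 2033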